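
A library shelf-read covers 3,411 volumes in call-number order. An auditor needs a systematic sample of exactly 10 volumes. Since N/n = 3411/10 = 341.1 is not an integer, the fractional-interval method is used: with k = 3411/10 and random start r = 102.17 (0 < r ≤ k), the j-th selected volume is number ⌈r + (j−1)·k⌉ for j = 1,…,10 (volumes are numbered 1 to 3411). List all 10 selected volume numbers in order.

103, 444, 785, 1126, 1467, 1808, 2149, 2490, 2831, 3173

j=1: r + 0k = 102.17 → ⌈·⌉ = 103
j=2: r + 1k = 443.27 → ⌈·⌉ = 444
j=3: r + 2k = 784.37 → ⌈·⌉ = 785
j=4: r + 3k = 1125.47 → ⌈·⌉ = 1126
j=5: r + 4k = 1466.57 → ⌈·⌉ = 1467
j=6: r + 5k = 1807.67 → ⌈·⌉ = 1808
j=7: r + 6k = 2148.77 → ⌈·⌉ = 2149
j=8: r + 7k = 2489.87 → ⌈·⌉ = 2490
j=9: r + 8k = 2830.97 → ⌈·⌉ = 2831
j=10: r + 9k = 3172.07 → ⌈·⌉ = 3173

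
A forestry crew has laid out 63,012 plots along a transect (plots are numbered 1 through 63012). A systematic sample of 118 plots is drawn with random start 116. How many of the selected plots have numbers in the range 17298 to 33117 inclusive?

k = 63012/118 = 534
First selection ≥ 17298: 116 + ⌈(17298−116)/534⌉·534 = 116 + 33×534 = 17738
Last selection ≤ 33117: 116 + ⌊(33117−116)/534⌋·534 = 116 + 61×534 = 32690
Count = 61 − 33 + 1 = 29

29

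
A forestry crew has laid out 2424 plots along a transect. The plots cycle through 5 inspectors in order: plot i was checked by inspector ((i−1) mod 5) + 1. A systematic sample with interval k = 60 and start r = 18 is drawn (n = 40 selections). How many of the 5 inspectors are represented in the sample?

Consecutive selections differ by k = 60, so their inspector numbers differ by 60 mod 5 = 0.
gcd(60, 5) = 5, so the sample visits 5/5 = 1 distinct residues mod 5.
Start 18 is inspector 3; the inspectors hit are 3.

1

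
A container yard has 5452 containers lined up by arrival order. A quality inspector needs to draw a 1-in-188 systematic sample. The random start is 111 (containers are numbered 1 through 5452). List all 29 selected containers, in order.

111, 299, 487, 675, 863, 1051, 1239, 1427, 1615, 1803, 1991, 2179, 2367, 2555, 2743, 2931, 3119, 3307, 3495, 3683, 3871, 4059, 4247, 4435, 4623, 4811, 4999, 5187, 5375

container 1: 111
container 2: 111 + 188 = 299
container 3: 299 + 188 = 487
container 4: 487 + 188 = 675
container 5: 675 + 188 = 863
container 6: 863 + 188 = 1051
container 7: 1051 + 188 = 1239
container 8: 1239 + 188 = 1427
container 9: 1427 + 188 = 1615
container 10: 1615 + 188 = 1803
container 11: 1803 + 188 = 1991
container 12: 1991 + 188 = 2179
container 13: 2179 + 188 = 2367
container 14: 2367 + 188 = 2555
container 15: 2555 + 188 = 2743
container 16: 2743 + 188 = 2931
container 17: 2931 + 188 = 3119
container 18: 3119 + 188 = 3307
container 19: 3307 + 188 = 3495
container 20: 3495 + 188 = 3683
container 21: 3683 + 188 = 3871
container 22: 3871 + 188 = 4059
container 23: 4059 + 188 = 4247
container 24: 4247 + 188 = 4435
container 25: 4435 + 188 = 4623
container 26: 4623 + 188 = 4811
container 27: 4811 + 188 = 4999
container 28: 4999 + 188 = 5187
container 29: 5187 + 188 = 5375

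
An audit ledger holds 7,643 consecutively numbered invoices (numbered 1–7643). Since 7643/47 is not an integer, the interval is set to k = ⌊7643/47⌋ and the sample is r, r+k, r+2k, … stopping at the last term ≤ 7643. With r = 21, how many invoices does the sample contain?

48

k = ⌊7643/47⌋ = 162
Achieved size = ⌊(7643 − 21)/162⌋ + 1 = ⌊7622/162⌋ + 1 = 47 + 1 = 48
(last selection: 21 + 47×162 = 7635 ≤ 7643; next would be 7797 > 7643)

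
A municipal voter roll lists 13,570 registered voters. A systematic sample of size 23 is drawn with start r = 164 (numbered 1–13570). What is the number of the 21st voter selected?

11964

k = 13570/23 = 590
21st selection = r + (21−1)·k = 164 + 20×590 = 164 + 11800 = 11964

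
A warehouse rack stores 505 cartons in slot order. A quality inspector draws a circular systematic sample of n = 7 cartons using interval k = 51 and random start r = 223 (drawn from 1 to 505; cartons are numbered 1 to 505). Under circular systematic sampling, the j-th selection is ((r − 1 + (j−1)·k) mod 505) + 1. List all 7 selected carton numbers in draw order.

Selection 1: 223
Selection 2: 223 + 51 = 274
Selection 3: 274 + 51 = 325
Selection 4: 325 + 51 = 376
Selection 5: 376 + 51 = 427
Selection 6: 427 + 51 = 478
Selection 7: 478 + 51 = 529 → 529 − 505 = 24

223, 274, 325, 376, 427, 478, 24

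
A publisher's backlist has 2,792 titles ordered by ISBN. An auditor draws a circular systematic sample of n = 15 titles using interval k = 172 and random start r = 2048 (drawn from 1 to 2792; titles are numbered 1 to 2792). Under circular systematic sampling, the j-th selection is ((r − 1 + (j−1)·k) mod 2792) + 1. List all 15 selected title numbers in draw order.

Selection 1: 2048
Selection 2: 2048 + 172 = 2220
Selection 3: 2220 + 172 = 2392
Selection 4: 2392 + 172 = 2564
Selection 5: 2564 + 172 = 2736
Selection 6: 2736 + 172 = 2908 → 2908 − 2792 = 116
Selection 7: 116 + 172 = 288
Selection 8: 288 + 172 = 460
Selection 9: 460 + 172 = 632
Selection 10: 632 + 172 = 804
Selection 11: 804 + 172 = 976
Selection 12: 976 + 172 = 1148
Selection 13: 1148 + 172 = 1320
Selection 14: 1320 + 172 = 1492
Selection 15: 1492 + 172 = 1664

2048, 2220, 2392, 2564, 2736, 116, 288, 460, 632, 804, 976, 1148, 1320, 1492, 1664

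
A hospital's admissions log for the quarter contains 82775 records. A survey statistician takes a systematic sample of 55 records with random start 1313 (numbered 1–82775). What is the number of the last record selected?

k = 82775/55 = 1505
55th selection = r + (55−1)·k = 1313 + 54×1505 = 1313 + 81270 = 82583

82583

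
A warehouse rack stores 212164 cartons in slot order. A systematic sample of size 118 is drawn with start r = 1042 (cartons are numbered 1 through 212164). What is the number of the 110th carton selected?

k = 212164/118 = 1798
110th selection = r + (110−1)·k = 1042 + 109×1798 = 1042 + 195982 = 197024

197024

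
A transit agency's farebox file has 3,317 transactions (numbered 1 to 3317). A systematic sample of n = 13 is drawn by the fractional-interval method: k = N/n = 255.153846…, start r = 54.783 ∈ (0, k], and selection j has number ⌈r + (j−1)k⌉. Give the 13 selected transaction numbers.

55, 310, 566, 821, 1076, 1331, 1586, 1841, 2097, 2352, 2607, 2862, 3117

j=1: r + 0k = 54.783 → ⌈·⌉ = 55
j=2: r + 1k = 309.936846… → ⌈·⌉ = 310
j=3: r + 2k = 565.090692… → ⌈·⌉ = 566
j=4: r + 3k = 820.244538… → ⌈·⌉ = 821
j=5: r + 4k = 1075.398384… → ⌈·⌉ = 1076
j=6: r + 5k = 1330.552230… → ⌈·⌉ = 1331
j=7: r + 6k = 1585.706076… → ⌈·⌉ = 1586
j=8: r + 7k = 1840.859923… → ⌈·⌉ = 1841
j=9: r + 8k = 2096.013769… → ⌈·⌉ = 2097
j=10: r + 9k = 2351.167615… → ⌈·⌉ = 2352
j=11: r + 10k = 2606.321461… → ⌈·⌉ = 2607
j=12: r + 11k = 2861.475307… → ⌈·⌉ = 2862
j=13: r + 12k = 3116.629153… → ⌈·⌉ = 3117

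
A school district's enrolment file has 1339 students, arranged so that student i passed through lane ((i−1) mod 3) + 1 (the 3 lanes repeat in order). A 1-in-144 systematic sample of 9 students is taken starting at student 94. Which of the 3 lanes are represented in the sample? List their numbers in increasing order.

1

Consecutive selections differ by k = 144, so their lane numbers differ by 144 mod 3 = 0.
gcd(144, 3) = 3, so the sample visits 3/3 = 1 distinct residues mod 3.
Start 94 is lane 1; the lanes hit are 1.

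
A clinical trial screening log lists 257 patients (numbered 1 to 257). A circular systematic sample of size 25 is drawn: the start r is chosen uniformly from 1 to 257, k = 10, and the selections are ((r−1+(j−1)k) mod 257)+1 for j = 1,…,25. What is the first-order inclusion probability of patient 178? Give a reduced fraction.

For each position j, as r ranges over 1…257 the j-th selection hits every patient exactly once, so patient 178 is selected for exactly 25 of the 257 starts.
Inclusion probability = 25/257.

25/257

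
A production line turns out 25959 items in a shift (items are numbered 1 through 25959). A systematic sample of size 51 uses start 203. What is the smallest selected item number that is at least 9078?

k = 25959/51 = 509
Steps past start: ⌈(9078 − 203)/509⌉ = ⌈8875/509⌉ = 18
Selected item: 203 + 18×509 = 9365

9365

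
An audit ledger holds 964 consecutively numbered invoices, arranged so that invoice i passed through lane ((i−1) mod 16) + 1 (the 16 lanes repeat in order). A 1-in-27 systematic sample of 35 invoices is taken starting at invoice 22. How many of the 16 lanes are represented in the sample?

Consecutive selections differ by k = 27, so their lane numbers differ by 27 mod 16 = 11.
gcd(27, 16) = 1, so the sample visits 16/1 = 16 distinct residues mod 16.
Start 22 is lane 6; the lanes hit are 1, 2, 3, 4, 5, 6, 7, 8, 9, 10, 11, 12, 13, 14, 15, 16.

16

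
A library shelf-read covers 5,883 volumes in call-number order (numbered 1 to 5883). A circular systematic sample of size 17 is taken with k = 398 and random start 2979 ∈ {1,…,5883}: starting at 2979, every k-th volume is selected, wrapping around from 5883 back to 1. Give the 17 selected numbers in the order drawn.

Selection 1: 2979
Selection 2: 2979 + 398 = 3377
Selection 3: 3377 + 398 = 3775
Selection 4: 3775 + 398 = 4173
Selection 5: 4173 + 398 = 4571
Selection 6: 4571 + 398 = 4969
Selection 7: 4969 + 398 = 5367
Selection 8: 5367 + 398 = 5765
Selection 9: 5765 + 398 = 6163 → 6163 − 5883 = 280
Selection 10: 280 + 398 = 678
Selection 11: 678 + 398 = 1076
Selection 12: 1076 + 398 = 1474
Selection 13: 1474 + 398 = 1872
Selection 14: 1872 + 398 = 2270
Selection 15: 2270 + 398 = 2668
Selection 16: 2668 + 398 = 3066
Selection 17: 3066 + 398 = 3464

2979, 3377, 3775, 4173, 4571, 4969, 5367, 5765, 280, 678, 1076, 1474, 1872, 2270, 2668, 3066, 3464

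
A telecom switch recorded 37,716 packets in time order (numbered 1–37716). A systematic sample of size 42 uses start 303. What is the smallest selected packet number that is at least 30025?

k = 37716/42 = 898
Steps past start: ⌈(30025 − 303)/898⌉ = ⌈29722/898⌉ = 34
Selected packet: 303 + 34×898 = 30835

30835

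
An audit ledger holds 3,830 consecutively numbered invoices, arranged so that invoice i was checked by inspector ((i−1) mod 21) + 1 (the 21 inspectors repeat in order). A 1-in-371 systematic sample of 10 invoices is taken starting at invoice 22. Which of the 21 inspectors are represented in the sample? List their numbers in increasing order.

Consecutive selections differ by k = 371, so their inspector numbers differ by 371 mod 21 = 14.
gcd(371, 21) = 7, so the sample visits 21/7 = 3 distinct residues mod 21.
Start 22 is inspector 1; the inspectors hit are 1, 8, 15.

1, 8, 15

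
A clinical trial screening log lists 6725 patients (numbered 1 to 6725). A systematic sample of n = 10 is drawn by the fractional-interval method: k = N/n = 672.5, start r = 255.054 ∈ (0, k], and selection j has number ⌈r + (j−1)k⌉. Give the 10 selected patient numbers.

j=1: r + 0k = 255.054 → ⌈·⌉ = 256
j=2: r + 1k = 927.554 → ⌈·⌉ = 928
j=3: r + 2k = 1600.054 → ⌈·⌉ = 1601
j=4: r + 3k = 2272.554 → ⌈·⌉ = 2273
j=5: r + 4k = 2945.054 → ⌈·⌉ = 2946
j=6: r + 5k = 3617.554 → ⌈·⌉ = 3618
j=7: r + 6k = 4290.054 → ⌈·⌉ = 4291
j=8: r + 7k = 4962.554 → ⌈·⌉ = 4963
j=9: r + 8k = 5635.054 → ⌈·⌉ = 5636
j=10: r + 9k = 6307.554 → ⌈·⌉ = 6308

256, 928, 1601, 2273, 2946, 3618, 4291, 4963, 5636, 6308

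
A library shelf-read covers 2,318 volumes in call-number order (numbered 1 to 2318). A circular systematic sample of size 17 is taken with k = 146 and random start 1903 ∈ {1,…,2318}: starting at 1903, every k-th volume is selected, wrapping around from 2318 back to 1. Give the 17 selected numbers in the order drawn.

Selection 1: 1903
Selection 2: 1903 + 146 = 2049
Selection 3: 2049 + 146 = 2195
Selection 4: 2195 + 146 = 2341 → 2341 − 2318 = 23
Selection 5: 23 + 146 = 169
Selection 6: 169 + 146 = 315
Selection 7: 315 + 146 = 461
Selection 8: 461 + 146 = 607
Selection 9: 607 + 146 = 753
Selection 10: 753 + 146 = 899
Selection 11: 899 + 146 = 1045
Selection 12: 1045 + 146 = 1191
Selection 13: 1191 + 146 = 1337
Selection 14: 1337 + 146 = 1483
Selection 15: 1483 + 146 = 1629
Selection 16: 1629 + 146 = 1775
Selection 17: 1775 + 146 = 1921

1903, 2049, 2195, 23, 169, 315, 461, 607, 753, 899, 1045, 1191, 1337, 1483, 1629, 1775, 1921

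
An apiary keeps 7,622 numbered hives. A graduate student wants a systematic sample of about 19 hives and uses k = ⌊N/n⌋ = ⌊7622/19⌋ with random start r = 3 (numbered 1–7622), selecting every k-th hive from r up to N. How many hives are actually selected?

k = ⌊7622/19⌋ = 401
Achieved size = ⌊(7622 − 3)/401⌋ + 1 = ⌊7619/401⌋ + 1 = 19 + 1 = 20
(last selection: 3 + 19×401 = 7622 ≤ 7622; next would be 8023 > 7622)

20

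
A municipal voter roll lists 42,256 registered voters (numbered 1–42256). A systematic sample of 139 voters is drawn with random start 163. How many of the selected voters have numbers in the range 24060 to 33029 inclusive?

k = 42256/139 = 304
First selection ≥ 24060: 163 + ⌈(24060−163)/304⌉·304 = 163 + 79×304 = 24179
Last selection ≤ 33029: 163 + ⌊(33029−163)/304⌋·304 = 163 + 108×304 = 32995
Count = 108 − 79 + 1 = 30

30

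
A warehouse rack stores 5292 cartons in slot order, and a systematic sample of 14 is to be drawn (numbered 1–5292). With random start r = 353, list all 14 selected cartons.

k = N/n = 5292/14 = 378
carton 1: 353
carton 2: 353 + 378 = 731
carton 3: 731 + 378 = 1109
carton 4: 1109 + 378 = 1487
carton 5: 1487 + 378 = 1865
carton 6: 1865 + 378 = 2243
carton 7: 2243 + 378 = 2621
carton 8: 2621 + 378 = 2999
carton 9: 2999 + 378 = 3377
carton 10: 3377 + 378 = 3755
carton 11: 3755 + 378 = 4133
carton 12: 4133 + 378 = 4511
carton 13: 4511 + 378 = 4889
carton 14: 4889 + 378 = 5267

353, 731, 1109, 1487, 1865, 2243, 2621, 2999, 3377, 3755, 4133, 4511, 4889, 5267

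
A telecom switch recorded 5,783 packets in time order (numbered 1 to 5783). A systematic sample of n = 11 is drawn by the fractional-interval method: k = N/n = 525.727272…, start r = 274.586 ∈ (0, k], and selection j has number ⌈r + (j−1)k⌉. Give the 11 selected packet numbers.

j=1: r + 0k = 274.586 → ⌈·⌉ = 275
j=2: r + 1k = 800.313272… → ⌈·⌉ = 801
j=3: r + 2k = 1326.040545… → ⌈·⌉ = 1327
j=4: r + 3k = 1851.767818… → ⌈·⌉ = 1852
j=5: r + 4k = 2377.495090… → ⌈·⌉ = 2378
j=6: r + 5k = 2903.222363… → ⌈·⌉ = 2904
j=7: r + 6k = 3428.949636… → ⌈·⌉ = 3429
j=8: r + 7k = 3954.676909… → ⌈·⌉ = 3955
j=9: r + 8k = 4480.404181… → ⌈·⌉ = 4481
j=10: r + 9k = 5006.131454… → ⌈·⌉ = 5007
j=11: r + 10k = 5531.858727… → ⌈·⌉ = 5532

275, 801, 1327, 1852, 2378, 2904, 3429, 3955, 4481, 5007, 5532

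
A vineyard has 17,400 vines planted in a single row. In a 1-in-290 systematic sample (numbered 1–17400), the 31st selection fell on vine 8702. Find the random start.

k = 290
r = 8702 − (31−1)×290 = 8702 − 8700 = 2

2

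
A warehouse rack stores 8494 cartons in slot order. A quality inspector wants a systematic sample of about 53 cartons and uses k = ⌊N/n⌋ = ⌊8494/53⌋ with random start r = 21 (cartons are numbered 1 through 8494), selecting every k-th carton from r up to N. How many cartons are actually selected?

k = ⌊8494/53⌋ = 160
Achieved size = ⌊(8494 − 21)/160⌋ + 1 = ⌊8473/160⌋ + 1 = 52 + 1 = 53
(last selection: 21 + 52×160 = 8341 ≤ 8494; next would be 8501 > 8494)

53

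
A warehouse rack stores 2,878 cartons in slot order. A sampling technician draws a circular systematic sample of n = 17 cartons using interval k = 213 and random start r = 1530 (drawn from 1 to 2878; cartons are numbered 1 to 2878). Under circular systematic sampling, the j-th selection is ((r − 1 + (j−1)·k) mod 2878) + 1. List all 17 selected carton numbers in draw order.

Selection 1: 1530
Selection 2: 1530 + 213 = 1743
Selection 3: 1743 + 213 = 1956
Selection 4: 1956 + 213 = 2169
Selection 5: 2169 + 213 = 2382
Selection 6: 2382 + 213 = 2595
Selection 7: 2595 + 213 = 2808
Selection 8: 2808 + 213 = 3021 → 3021 − 2878 = 143
Selection 9: 143 + 213 = 356
Selection 10: 356 + 213 = 569
Selection 11: 569 + 213 = 782
Selection 12: 782 + 213 = 995
Selection 13: 995 + 213 = 1208
Selection 14: 1208 + 213 = 1421
Selection 15: 1421 + 213 = 1634
Selection 16: 1634 + 213 = 1847
Selection 17: 1847 + 213 = 2060

1530, 1743, 1956, 2169, 2382, 2595, 2808, 143, 356, 569, 782, 995, 1208, 1421, 1634, 1847, 2060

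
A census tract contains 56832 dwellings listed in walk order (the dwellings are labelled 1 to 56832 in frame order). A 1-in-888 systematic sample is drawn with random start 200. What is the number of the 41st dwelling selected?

35720

k = 888
41st selection = r + (41−1)·k = 200 + 40×888 = 200 + 35520 = 35720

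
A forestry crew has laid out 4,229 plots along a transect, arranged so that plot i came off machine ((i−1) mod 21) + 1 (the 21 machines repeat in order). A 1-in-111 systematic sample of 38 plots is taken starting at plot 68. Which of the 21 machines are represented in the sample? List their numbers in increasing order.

2, 5, 8, 11, 14, 17, 20

Consecutive selections differ by k = 111, so their machine numbers differ by 111 mod 21 = 6.
gcd(111, 21) = 3, so the sample visits 21/3 = 7 distinct residues mod 21.
Start 68 is machine 5; the machines hit are 2, 5, 8, 11, 14, 17, 20.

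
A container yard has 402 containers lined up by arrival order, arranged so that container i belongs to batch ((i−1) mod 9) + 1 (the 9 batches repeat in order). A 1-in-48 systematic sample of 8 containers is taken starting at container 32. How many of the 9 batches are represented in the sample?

3

Consecutive selections differ by k = 48, so their batch numbers differ by 48 mod 9 = 3.
gcd(48, 9) = 3, so the sample visits 9/3 = 3 distinct residues mod 9.
Start 32 is batch 5; the batches hit are 2, 5, 8.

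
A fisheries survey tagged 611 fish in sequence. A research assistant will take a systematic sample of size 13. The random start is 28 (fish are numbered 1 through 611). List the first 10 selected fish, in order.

k = N/n = 611/13 = 47
fish 1: 28
fish 2: 28 + 47 = 75
fish 3: 75 + 47 = 122
fish 4: 122 + 47 = 169
fish 5: 169 + 47 = 216
fish 6: 216 + 47 = 263
fish 7: 263 + 47 = 310
fish 8: 310 + 47 = 357
fish 9: 357 + 47 = 404
fish 10: 404 + 47 = 451

28, 75, 122, 169, 216, 263, 310, 357, 404, 451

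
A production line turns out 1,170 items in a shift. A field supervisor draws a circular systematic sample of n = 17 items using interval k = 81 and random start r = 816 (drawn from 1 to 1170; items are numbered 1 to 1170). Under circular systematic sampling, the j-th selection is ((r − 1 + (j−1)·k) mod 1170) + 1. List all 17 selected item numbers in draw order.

816, 897, 978, 1059, 1140, 51, 132, 213, 294, 375, 456, 537, 618, 699, 780, 861, 942

Selection 1: 816
Selection 2: 816 + 81 = 897
Selection 3: 897 + 81 = 978
Selection 4: 978 + 81 = 1059
Selection 5: 1059 + 81 = 1140
Selection 6: 1140 + 81 = 1221 → 1221 − 1170 = 51
Selection 7: 51 + 81 = 132
Selection 8: 132 + 81 = 213
Selection 9: 213 + 81 = 294
Selection 10: 294 + 81 = 375
Selection 11: 375 + 81 = 456
Selection 12: 456 + 81 = 537
Selection 13: 537 + 81 = 618
Selection 14: 618 + 81 = 699
Selection 15: 699 + 81 = 780
Selection 16: 780 + 81 = 861
Selection 17: 861 + 81 = 942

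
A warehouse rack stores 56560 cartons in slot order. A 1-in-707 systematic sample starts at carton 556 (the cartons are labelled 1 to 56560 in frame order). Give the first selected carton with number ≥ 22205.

k = 707
Steps past start: ⌈(22205 − 556)/707⌉ = ⌈21649/707⌉ = 31
Selected carton: 556 + 31×707 = 22473

22473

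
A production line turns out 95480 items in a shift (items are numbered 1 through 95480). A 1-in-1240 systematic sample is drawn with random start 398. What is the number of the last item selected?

94638

k = 1240
77th selection = r + (77−1)·k = 398 + 76×1240 = 398 + 94240 = 94638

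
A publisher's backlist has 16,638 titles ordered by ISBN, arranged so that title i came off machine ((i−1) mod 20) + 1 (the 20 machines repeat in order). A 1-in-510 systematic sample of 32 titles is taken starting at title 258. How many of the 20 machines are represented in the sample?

Consecutive selections differ by k = 510, so their machine numbers differ by 510 mod 20 = 10.
gcd(510, 20) = 10, so the sample visits 20/10 = 2 distinct residues mod 20.
Start 258 is machine 18; the machines hit are 8, 18.

2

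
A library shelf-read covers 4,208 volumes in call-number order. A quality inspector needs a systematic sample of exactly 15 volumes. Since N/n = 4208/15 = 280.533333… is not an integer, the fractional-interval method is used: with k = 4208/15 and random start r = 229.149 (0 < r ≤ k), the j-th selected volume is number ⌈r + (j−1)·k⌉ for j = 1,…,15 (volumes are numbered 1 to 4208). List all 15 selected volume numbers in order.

j=1: r + 0k = 229.149 → ⌈·⌉ = 230
j=2: r + 1k = 509.682333… → ⌈·⌉ = 510
j=3: r + 2k = 790.215666… → ⌈·⌉ = 791
j=4: r + 3k = 1070.749 → ⌈·⌉ = 1071
j=5: r + 4k = 1351.282333… → ⌈·⌉ = 1352
j=6: r + 5k = 1631.815666… → ⌈·⌉ = 1632
j=7: r + 6k = 1912.349 → ⌈·⌉ = 1913
j=8: r + 7k = 2192.882333… → ⌈·⌉ = 2193
j=9: r + 8k = 2473.415666… → ⌈·⌉ = 2474
j=10: r + 9k = 2753.949 → ⌈·⌉ = 2754
j=11: r + 10k = 3034.482333… → ⌈·⌉ = 3035
j=12: r + 11k = 3315.015666… → ⌈·⌉ = 3316
j=13: r + 12k = 3595.549 → ⌈·⌉ = 3596
j=14: r + 13k = 3876.082333… → ⌈·⌉ = 3877
j=15: r + 14k = 4156.615666… → ⌈·⌉ = 4157

230, 510, 791, 1071, 1352, 1632, 1913, 2193, 2474, 2754, 3035, 3316, 3596, 3877, 4157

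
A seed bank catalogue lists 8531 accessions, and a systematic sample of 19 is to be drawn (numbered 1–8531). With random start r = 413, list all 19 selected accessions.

k = N/n = 8531/19 = 449
accession 1: 413
accession 2: 413 + 449 = 862
accession 3: 862 + 449 = 1311
accession 4: 1311 + 449 = 1760
accession 5: 1760 + 449 = 2209
accession 6: 2209 + 449 = 2658
accession 7: 2658 + 449 = 3107
accession 8: 3107 + 449 = 3556
accession 9: 3556 + 449 = 4005
accession 10: 4005 + 449 = 4454
accession 11: 4454 + 449 = 4903
accession 12: 4903 + 449 = 5352
accession 13: 5352 + 449 = 5801
accession 14: 5801 + 449 = 6250
accession 15: 6250 + 449 = 6699
accession 16: 6699 + 449 = 7148
accession 17: 7148 + 449 = 7597
accession 18: 7597 + 449 = 8046
accession 19: 8046 + 449 = 8495

413, 862, 1311, 1760, 2209, 2658, 3107, 3556, 4005, 4454, 4903, 5352, 5801, 6250, 6699, 7148, 7597, 8046, 8495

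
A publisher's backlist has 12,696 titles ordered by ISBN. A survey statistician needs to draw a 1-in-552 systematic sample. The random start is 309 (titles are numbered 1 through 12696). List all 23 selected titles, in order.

309, 861, 1413, 1965, 2517, 3069, 3621, 4173, 4725, 5277, 5829, 6381, 6933, 7485, 8037, 8589, 9141, 9693, 10245, 10797, 11349, 11901, 12453

title 1: 309
title 2: 309 + 552 = 861
title 3: 861 + 552 = 1413
title 4: 1413 + 552 = 1965
title 5: 1965 + 552 = 2517
title 6: 2517 + 552 = 3069
title 7: 3069 + 552 = 3621
title 8: 3621 + 552 = 4173
title 9: 4173 + 552 = 4725
title 10: 4725 + 552 = 5277
title 11: 5277 + 552 = 5829
title 12: 5829 + 552 = 6381
title 13: 6381 + 552 = 6933
title 14: 6933 + 552 = 7485
title 15: 7485 + 552 = 8037
title 16: 8037 + 552 = 8589
title 17: 8589 + 552 = 9141
title 18: 9141 + 552 = 9693
title 19: 9693 + 552 = 10245
title 20: 10245 + 552 = 10797
title 21: 10797 + 552 = 11349
title 22: 11349 + 552 = 11901
title 23: 11901 + 552 = 12453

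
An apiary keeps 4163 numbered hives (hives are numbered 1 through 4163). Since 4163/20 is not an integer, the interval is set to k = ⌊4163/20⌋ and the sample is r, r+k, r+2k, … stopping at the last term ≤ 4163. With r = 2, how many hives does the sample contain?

21

k = ⌊4163/20⌋ = 208
Achieved size = ⌊(4163 − 2)/208⌋ + 1 = ⌊4161/208⌋ + 1 = 20 + 1 = 21
(last selection: 2 + 20×208 = 4162 ≤ 4163; next would be 4370 > 4163)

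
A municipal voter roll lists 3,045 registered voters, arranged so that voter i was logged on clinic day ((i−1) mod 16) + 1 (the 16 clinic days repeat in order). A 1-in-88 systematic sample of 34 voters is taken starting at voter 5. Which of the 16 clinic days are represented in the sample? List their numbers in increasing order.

5, 13

Consecutive selections differ by k = 88, so their clinic day numbers differ by 88 mod 16 = 8.
gcd(88, 16) = 8, so the sample visits 16/8 = 2 distinct residues mod 16.
Start 5 is clinic day 5; the clinic days hit are 5, 13.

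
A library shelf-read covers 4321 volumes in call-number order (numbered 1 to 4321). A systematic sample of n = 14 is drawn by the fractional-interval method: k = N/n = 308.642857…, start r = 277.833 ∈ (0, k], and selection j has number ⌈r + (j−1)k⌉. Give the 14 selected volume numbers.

j=1: r + 0k = 277.833 → ⌈·⌉ = 278
j=2: r + 1k = 586.475857… → ⌈·⌉ = 587
j=3: r + 2k = 895.118714… → ⌈·⌉ = 896
j=4: r + 3k = 1203.761571… → ⌈·⌉ = 1204
j=5: r + 4k = 1512.404428… → ⌈·⌉ = 1513
j=6: r + 5k = 1821.047285… → ⌈·⌉ = 1822
j=7: r + 6k = 2129.690142… → ⌈·⌉ = 2130
j=8: r + 7k = 2438.333 → ⌈·⌉ = 2439
j=9: r + 8k = 2746.975857… → ⌈·⌉ = 2747
j=10: r + 9k = 3055.618714… → ⌈·⌉ = 3056
j=11: r + 10k = 3364.261571… → ⌈·⌉ = 3365
j=12: r + 11k = 3672.904428… → ⌈·⌉ = 3673
j=13: r + 12k = 3981.547285… → ⌈·⌉ = 3982
j=14: r + 13k = 4290.190142… → ⌈·⌉ = 4291

278, 587, 896, 1204, 1513, 1822, 2130, 2439, 2747, 3056, 3365, 3673, 3982, 4291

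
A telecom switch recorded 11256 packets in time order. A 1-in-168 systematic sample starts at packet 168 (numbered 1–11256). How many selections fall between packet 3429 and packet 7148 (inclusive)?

k = 168
First selection ≥ 3429: 168 + ⌈(3429−168)/168⌉·168 = 168 + 20×168 = 3528
Last selection ≤ 7148: 168 + ⌊(7148−168)/168⌋·168 = 168 + 41×168 = 7056
Count = 41 − 20 + 1 = 22

22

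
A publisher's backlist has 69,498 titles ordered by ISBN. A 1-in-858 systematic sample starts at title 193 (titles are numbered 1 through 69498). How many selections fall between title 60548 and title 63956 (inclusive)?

k = 858
First selection ≥ 60548: 193 + ⌈(60548−193)/858⌉·858 = 193 + 71×858 = 61111
Last selection ≤ 63956: 193 + ⌊(63956−193)/858⌋·858 = 193 + 74×858 = 63685
Count = 74 − 71 + 1 = 4

4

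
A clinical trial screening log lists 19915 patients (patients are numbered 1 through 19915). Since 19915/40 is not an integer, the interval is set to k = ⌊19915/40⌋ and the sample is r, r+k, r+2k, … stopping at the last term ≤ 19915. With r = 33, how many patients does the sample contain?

41

k = ⌊19915/40⌋ = 497
Achieved size = ⌊(19915 − 33)/497⌋ + 1 = ⌊19882/497⌋ + 1 = 40 + 1 = 41
(last selection: 33 + 40×497 = 19913 ≤ 19915; next would be 20410 > 19915)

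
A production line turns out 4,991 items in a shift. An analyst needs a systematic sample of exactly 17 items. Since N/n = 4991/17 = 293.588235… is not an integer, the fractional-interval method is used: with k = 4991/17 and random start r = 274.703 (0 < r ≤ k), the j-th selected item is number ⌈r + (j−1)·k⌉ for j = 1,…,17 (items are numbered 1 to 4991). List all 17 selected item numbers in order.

275, 569, 862, 1156, 1450, 1743, 2037, 2330, 2624, 2917, 3211, 3505, 3798, 4092, 4385, 4679, 4973

j=1: r + 0k = 274.703 → ⌈·⌉ = 275
j=2: r + 1k = 568.291235… → ⌈·⌉ = 569
j=3: r + 2k = 861.879470… → ⌈·⌉ = 862
j=4: r + 3k = 1155.467705… → ⌈·⌉ = 1156
j=5: r + 4k = 1449.055941… → ⌈·⌉ = 1450
j=6: r + 5k = 1742.644176… → ⌈·⌉ = 1743
j=7: r + 6k = 2036.232411… → ⌈·⌉ = 2037
j=8: r + 7k = 2329.820647… → ⌈·⌉ = 2330
j=9: r + 8k = 2623.408882… → ⌈·⌉ = 2624
j=10: r + 9k = 2916.997117… → ⌈·⌉ = 2917
j=11: r + 10k = 3210.585352… → ⌈·⌉ = 3211
j=12: r + 11k = 3504.173588… → ⌈·⌉ = 3505
j=13: r + 12k = 3797.761823… → ⌈·⌉ = 3798
j=14: r + 13k = 4091.350058… → ⌈·⌉ = 4092
j=15: r + 14k = 4384.938294… → ⌈·⌉ = 4385
j=16: r + 15k = 4678.526529… → ⌈·⌉ = 4679
j=17: r + 16k = 4972.114764… → ⌈·⌉ = 4973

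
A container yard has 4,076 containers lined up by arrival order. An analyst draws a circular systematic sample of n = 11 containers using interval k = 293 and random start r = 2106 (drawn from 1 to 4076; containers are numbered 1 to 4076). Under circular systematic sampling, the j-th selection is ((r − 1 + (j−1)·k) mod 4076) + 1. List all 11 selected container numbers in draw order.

Selection 1: 2106
Selection 2: 2106 + 293 = 2399
Selection 3: 2399 + 293 = 2692
Selection 4: 2692 + 293 = 2985
Selection 5: 2985 + 293 = 3278
Selection 6: 3278 + 293 = 3571
Selection 7: 3571 + 293 = 3864
Selection 8: 3864 + 293 = 4157 → 4157 − 4076 = 81
Selection 9: 81 + 293 = 374
Selection 10: 374 + 293 = 667
Selection 11: 667 + 293 = 960

2106, 2399, 2692, 2985, 3278, 3571, 3864, 81, 374, 667, 960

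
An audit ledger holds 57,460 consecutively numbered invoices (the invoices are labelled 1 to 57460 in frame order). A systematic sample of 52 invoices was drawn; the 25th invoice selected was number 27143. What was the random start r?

623

k = 57460/52 = 1105
r = 27143 − (25−1)×1105 = 27143 − 26520 = 623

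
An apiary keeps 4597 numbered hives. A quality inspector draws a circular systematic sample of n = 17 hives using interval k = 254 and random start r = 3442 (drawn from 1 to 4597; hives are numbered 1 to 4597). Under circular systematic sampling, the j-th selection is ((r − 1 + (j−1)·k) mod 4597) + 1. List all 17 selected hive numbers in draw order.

Selection 1: 3442
Selection 2: 3442 + 254 = 3696
Selection 3: 3696 + 254 = 3950
Selection 4: 3950 + 254 = 4204
Selection 5: 4204 + 254 = 4458
Selection 6: 4458 + 254 = 4712 → 4712 − 4597 = 115
Selection 7: 115 + 254 = 369
Selection 8: 369 + 254 = 623
Selection 9: 623 + 254 = 877
Selection 10: 877 + 254 = 1131
Selection 11: 1131 + 254 = 1385
Selection 12: 1385 + 254 = 1639
Selection 13: 1639 + 254 = 1893
Selection 14: 1893 + 254 = 2147
Selection 15: 2147 + 254 = 2401
Selection 16: 2401 + 254 = 2655
Selection 17: 2655 + 254 = 2909

3442, 3696, 3950, 4204, 4458, 115, 369, 623, 877, 1131, 1385, 1639, 1893, 2147, 2401, 2655, 2909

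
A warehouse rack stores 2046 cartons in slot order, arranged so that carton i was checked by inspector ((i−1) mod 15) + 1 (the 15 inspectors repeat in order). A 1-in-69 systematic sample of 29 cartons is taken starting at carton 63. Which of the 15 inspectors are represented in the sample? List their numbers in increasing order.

Consecutive selections differ by k = 69, so their inspector numbers differ by 69 mod 15 = 9.
gcd(69, 15) = 3, so the sample visits 15/3 = 5 distinct residues mod 15.
Start 63 is inspector 3; the inspectors hit are 3, 6, 9, 12, 15.

3, 6, 9, 12, 15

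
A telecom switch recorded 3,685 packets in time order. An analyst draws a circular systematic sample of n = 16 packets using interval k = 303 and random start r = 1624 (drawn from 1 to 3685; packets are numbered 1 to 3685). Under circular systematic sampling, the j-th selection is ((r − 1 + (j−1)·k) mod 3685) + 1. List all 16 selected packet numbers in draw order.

Selection 1: 1624
Selection 2: 1624 + 303 = 1927
Selection 3: 1927 + 303 = 2230
Selection 4: 2230 + 303 = 2533
Selection 5: 2533 + 303 = 2836
Selection 6: 2836 + 303 = 3139
Selection 7: 3139 + 303 = 3442
Selection 8: 3442 + 303 = 3745 → 3745 − 3685 = 60
Selection 9: 60 + 303 = 363
Selection 10: 363 + 303 = 666
Selection 11: 666 + 303 = 969
Selection 12: 969 + 303 = 1272
Selection 13: 1272 + 303 = 1575
Selection 14: 1575 + 303 = 1878
Selection 15: 1878 + 303 = 2181
Selection 16: 2181 + 303 = 2484

1624, 1927, 2230, 2533, 2836, 3139, 3442, 60, 363, 666, 969, 1272, 1575, 1878, 2181, 2484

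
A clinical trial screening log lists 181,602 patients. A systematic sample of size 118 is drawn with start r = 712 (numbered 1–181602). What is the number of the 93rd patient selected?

142300

k = 181602/118 = 1539
93rd selection = r + (93−1)·k = 712 + 92×1539 = 712 + 141588 = 142300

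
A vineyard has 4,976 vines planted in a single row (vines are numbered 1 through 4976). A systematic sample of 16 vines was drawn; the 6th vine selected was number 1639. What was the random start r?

84

k = 4976/16 = 311
r = 1639 − (6−1)×311 = 1639 − 1555 = 84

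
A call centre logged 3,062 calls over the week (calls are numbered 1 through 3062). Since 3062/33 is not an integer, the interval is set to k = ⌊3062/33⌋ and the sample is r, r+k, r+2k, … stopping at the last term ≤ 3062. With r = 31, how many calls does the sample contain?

k = ⌊3062/33⌋ = 92
Achieved size = ⌊(3062 − 31)/92⌋ + 1 = ⌊3031/92⌋ + 1 = 32 + 1 = 33
(last selection: 31 + 32×92 = 2975 ≤ 3062; next would be 3067 > 3062)

33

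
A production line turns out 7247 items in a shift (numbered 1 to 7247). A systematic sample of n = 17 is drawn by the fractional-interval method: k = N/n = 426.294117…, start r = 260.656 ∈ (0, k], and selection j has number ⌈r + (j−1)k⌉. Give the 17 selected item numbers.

261, 687, 1114, 1540, 1966, 2393, 2819, 3245, 3672, 4098, 4524, 4950, 5377, 5803, 6229, 6656, 7082

j=1: r + 0k = 260.656 → ⌈·⌉ = 261
j=2: r + 1k = 686.950117… → ⌈·⌉ = 687
j=3: r + 2k = 1113.244235… → ⌈·⌉ = 1114
j=4: r + 3k = 1539.538352… → ⌈·⌉ = 1540
j=5: r + 4k = 1965.832470… → ⌈·⌉ = 1966
j=6: r + 5k = 2392.126588… → ⌈·⌉ = 2393
j=7: r + 6k = 2818.420705… → ⌈·⌉ = 2819
j=8: r + 7k = 3244.714823… → ⌈·⌉ = 3245
j=9: r + 8k = 3671.008941… → ⌈·⌉ = 3672
j=10: r + 9k = 4097.303058… → ⌈·⌉ = 4098
j=11: r + 10k = 4523.597176… → ⌈·⌉ = 4524
j=12: r + 11k = 4949.891294… → ⌈·⌉ = 4950
j=13: r + 12k = 5376.185411… → ⌈·⌉ = 5377
j=14: r + 13k = 5802.479529… → ⌈·⌉ = 5803
j=15: r + 14k = 6228.773647… → ⌈·⌉ = 6229
j=16: r + 15k = 6655.067764… → ⌈·⌉ = 6656
j=17: r + 16k = 7081.361882… → ⌈·⌉ = 7082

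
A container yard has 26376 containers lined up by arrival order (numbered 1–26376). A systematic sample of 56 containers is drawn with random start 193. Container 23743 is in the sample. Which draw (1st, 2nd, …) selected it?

k = 26376/56 = 471
position = (23743 − 193)/471 + 1 = 23550/471 + 1 = 50 + 1 = 51

51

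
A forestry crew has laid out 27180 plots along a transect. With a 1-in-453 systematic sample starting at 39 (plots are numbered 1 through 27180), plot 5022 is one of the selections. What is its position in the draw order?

12

k = 453
position = (5022 − 39)/453 + 1 = 4983/453 + 1 = 11 + 1 = 12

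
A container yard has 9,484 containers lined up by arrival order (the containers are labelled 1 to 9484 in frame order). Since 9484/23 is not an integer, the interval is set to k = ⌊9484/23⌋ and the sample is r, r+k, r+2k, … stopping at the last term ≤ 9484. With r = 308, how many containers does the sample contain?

23

k = ⌊9484/23⌋ = 412
Achieved size = ⌊(9484 − 308)/412⌋ + 1 = ⌊9176/412⌋ + 1 = 22 + 1 = 23
(last selection: 308 + 22×412 = 9372 ≤ 9484; next would be 9784 > 9484)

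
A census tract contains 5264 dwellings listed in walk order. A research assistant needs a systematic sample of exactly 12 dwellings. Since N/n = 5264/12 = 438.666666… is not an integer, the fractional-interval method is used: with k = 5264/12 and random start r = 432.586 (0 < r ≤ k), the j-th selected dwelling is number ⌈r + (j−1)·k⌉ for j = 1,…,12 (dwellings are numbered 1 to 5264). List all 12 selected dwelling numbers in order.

j=1: r + 0k = 432.586 → ⌈·⌉ = 433
j=2: r + 1k = 871.252666… → ⌈·⌉ = 872
j=3: r + 2k = 1309.919333… → ⌈·⌉ = 1310
j=4: r + 3k = 1748.586 → ⌈·⌉ = 1749
j=5: r + 4k = 2187.252666… → ⌈·⌉ = 2188
j=6: r + 5k = 2625.919333… → ⌈·⌉ = 2626
j=7: r + 6k = 3064.586 → ⌈·⌉ = 3065
j=8: r + 7k = 3503.252666… → ⌈·⌉ = 3504
j=9: r + 8k = 3941.919333… → ⌈·⌉ = 3942
j=10: r + 9k = 4380.586 → ⌈·⌉ = 4381
j=11: r + 10k = 4819.252666… → ⌈·⌉ = 4820
j=12: r + 11k = 5257.919333… → ⌈·⌉ = 5258

433, 872, 1310, 1749, 2188, 2626, 3065, 3504, 3942, 4381, 4820, 5258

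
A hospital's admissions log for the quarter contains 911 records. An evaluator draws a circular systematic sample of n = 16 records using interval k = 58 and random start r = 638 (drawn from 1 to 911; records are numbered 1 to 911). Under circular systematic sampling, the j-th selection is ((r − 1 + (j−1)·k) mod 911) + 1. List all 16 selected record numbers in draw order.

Selection 1: 638
Selection 2: 638 + 58 = 696
Selection 3: 696 + 58 = 754
Selection 4: 754 + 58 = 812
Selection 5: 812 + 58 = 870
Selection 6: 870 + 58 = 928 → 928 − 911 = 17
Selection 7: 17 + 58 = 75
Selection 8: 75 + 58 = 133
Selection 9: 133 + 58 = 191
Selection 10: 191 + 58 = 249
Selection 11: 249 + 58 = 307
Selection 12: 307 + 58 = 365
Selection 13: 365 + 58 = 423
Selection 14: 423 + 58 = 481
Selection 15: 481 + 58 = 539
Selection 16: 539 + 58 = 597

638, 696, 754, 812, 870, 17, 75, 133, 191, 249, 307, 365, 423, 481, 539, 597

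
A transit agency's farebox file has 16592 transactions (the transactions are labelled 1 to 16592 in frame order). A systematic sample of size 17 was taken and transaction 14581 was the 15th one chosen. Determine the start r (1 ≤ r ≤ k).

k = 16592/17 = 976
r = 14581 − (15−1)×976 = 14581 − 13664 = 917

917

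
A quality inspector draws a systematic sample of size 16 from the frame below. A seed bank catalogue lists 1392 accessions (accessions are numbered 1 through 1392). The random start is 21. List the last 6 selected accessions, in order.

k = N/n = 1392/16 = 87
11th selection = 21 + 10×87 = 891
12th: 891 + 87 = 978
13th: 978 + 87 = 1065
14th: 1065 + 87 = 1152
15th: 1152 + 87 = 1239
16th: 1239 + 87 = 1326

891, 978, 1065, 1152, 1239, 1326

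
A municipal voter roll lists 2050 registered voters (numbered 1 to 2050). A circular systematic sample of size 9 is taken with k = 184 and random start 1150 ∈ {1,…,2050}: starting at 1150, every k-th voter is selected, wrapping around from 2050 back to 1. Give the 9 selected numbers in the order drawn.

1150, 1334, 1518, 1702, 1886, 20, 204, 388, 572

Selection 1: 1150
Selection 2: 1150 + 184 = 1334
Selection 3: 1334 + 184 = 1518
Selection 4: 1518 + 184 = 1702
Selection 5: 1702 + 184 = 1886
Selection 6: 1886 + 184 = 2070 → 2070 − 2050 = 20
Selection 7: 20 + 184 = 204
Selection 8: 204 + 184 = 388
Selection 9: 388 + 184 = 572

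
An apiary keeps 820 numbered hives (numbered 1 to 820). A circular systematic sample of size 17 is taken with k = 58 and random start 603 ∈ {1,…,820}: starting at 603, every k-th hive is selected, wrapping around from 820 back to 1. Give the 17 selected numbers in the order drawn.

Selection 1: 603
Selection 2: 603 + 58 = 661
Selection 3: 661 + 58 = 719
Selection 4: 719 + 58 = 777
Selection 5: 777 + 58 = 835 → 835 − 820 = 15
Selection 6: 15 + 58 = 73
Selection 7: 73 + 58 = 131
Selection 8: 131 + 58 = 189
Selection 9: 189 + 58 = 247
Selection 10: 247 + 58 = 305
Selection 11: 305 + 58 = 363
Selection 12: 363 + 58 = 421
Selection 13: 421 + 58 = 479
Selection 14: 479 + 58 = 537
Selection 15: 537 + 58 = 595
Selection 16: 595 + 58 = 653
Selection 17: 653 + 58 = 711

603, 661, 719, 777, 15, 73, 131, 189, 247, 305, 363, 421, 479, 537, 595, 653, 711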